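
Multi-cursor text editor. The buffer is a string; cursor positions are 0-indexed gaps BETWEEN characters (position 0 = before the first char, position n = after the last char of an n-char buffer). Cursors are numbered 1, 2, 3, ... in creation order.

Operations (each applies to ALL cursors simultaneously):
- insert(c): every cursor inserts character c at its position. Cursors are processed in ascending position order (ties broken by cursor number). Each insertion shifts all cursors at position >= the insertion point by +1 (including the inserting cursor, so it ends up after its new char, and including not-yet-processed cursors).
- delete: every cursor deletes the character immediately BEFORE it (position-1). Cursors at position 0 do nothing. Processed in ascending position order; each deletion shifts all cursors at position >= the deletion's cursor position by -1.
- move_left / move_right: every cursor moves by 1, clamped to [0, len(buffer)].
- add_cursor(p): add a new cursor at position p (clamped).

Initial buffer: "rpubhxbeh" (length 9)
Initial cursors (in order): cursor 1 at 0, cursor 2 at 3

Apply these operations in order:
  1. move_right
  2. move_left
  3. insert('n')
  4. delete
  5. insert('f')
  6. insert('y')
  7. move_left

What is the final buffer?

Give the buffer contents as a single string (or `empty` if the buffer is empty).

Answer: fyrpufybhxbeh

Derivation:
After op 1 (move_right): buffer="rpubhxbeh" (len 9), cursors c1@1 c2@4, authorship .........
After op 2 (move_left): buffer="rpubhxbeh" (len 9), cursors c1@0 c2@3, authorship .........
After op 3 (insert('n')): buffer="nrpunbhxbeh" (len 11), cursors c1@1 c2@5, authorship 1...2......
After op 4 (delete): buffer="rpubhxbeh" (len 9), cursors c1@0 c2@3, authorship .........
After op 5 (insert('f')): buffer="frpufbhxbeh" (len 11), cursors c1@1 c2@5, authorship 1...2......
After op 6 (insert('y')): buffer="fyrpufybhxbeh" (len 13), cursors c1@2 c2@7, authorship 11...22......
After op 7 (move_left): buffer="fyrpufybhxbeh" (len 13), cursors c1@1 c2@6, authorship 11...22......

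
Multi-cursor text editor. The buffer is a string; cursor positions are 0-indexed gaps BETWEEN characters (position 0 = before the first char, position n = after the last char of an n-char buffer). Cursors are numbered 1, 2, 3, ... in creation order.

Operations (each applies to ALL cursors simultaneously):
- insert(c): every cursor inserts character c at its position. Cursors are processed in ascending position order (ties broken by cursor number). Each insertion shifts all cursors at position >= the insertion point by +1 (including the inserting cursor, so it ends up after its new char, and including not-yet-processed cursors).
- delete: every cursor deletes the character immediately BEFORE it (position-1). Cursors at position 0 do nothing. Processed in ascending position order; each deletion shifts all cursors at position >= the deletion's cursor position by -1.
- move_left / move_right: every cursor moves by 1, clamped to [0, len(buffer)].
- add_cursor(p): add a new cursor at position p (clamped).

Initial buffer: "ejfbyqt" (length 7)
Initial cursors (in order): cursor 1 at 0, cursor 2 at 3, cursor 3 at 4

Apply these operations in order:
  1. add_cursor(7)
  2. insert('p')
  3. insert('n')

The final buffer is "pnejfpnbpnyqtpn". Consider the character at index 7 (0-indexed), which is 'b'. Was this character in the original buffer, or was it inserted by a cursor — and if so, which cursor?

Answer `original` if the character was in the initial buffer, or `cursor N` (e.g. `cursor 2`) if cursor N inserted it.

Answer: original

Derivation:
After op 1 (add_cursor(7)): buffer="ejfbyqt" (len 7), cursors c1@0 c2@3 c3@4 c4@7, authorship .......
After op 2 (insert('p')): buffer="pejfpbpyqtp" (len 11), cursors c1@1 c2@5 c3@7 c4@11, authorship 1...2.3...4
After op 3 (insert('n')): buffer="pnejfpnbpnyqtpn" (len 15), cursors c1@2 c2@7 c3@10 c4@15, authorship 11...22.33...44
Authorship (.=original, N=cursor N): 1 1 . . . 2 2 . 3 3 . . . 4 4
Index 7: author = original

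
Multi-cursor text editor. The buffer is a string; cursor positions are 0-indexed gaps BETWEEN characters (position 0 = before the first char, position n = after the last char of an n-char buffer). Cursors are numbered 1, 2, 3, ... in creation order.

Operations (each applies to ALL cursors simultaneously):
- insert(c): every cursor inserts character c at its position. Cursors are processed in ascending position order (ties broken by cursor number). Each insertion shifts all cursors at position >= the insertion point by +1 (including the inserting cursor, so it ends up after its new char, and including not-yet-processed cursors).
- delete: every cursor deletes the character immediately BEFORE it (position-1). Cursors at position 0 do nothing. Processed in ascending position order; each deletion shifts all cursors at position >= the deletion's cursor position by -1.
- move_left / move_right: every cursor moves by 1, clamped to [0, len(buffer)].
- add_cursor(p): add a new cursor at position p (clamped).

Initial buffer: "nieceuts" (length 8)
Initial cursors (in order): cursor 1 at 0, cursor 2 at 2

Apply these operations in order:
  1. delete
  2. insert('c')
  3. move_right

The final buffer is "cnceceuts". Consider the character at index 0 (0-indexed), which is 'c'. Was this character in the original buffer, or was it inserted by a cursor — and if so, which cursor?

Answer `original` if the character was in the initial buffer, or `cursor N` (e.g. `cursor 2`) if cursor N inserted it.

Answer: cursor 1

Derivation:
After op 1 (delete): buffer="neceuts" (len 7), cursors c1@0 c2@1, authorship .......
After op 2 (insert('c')): buffer="cnceceuts" (len 9), cursors c1@1 c2@3, authorship 1.2......
After op 3 (move_right): buffer="cnceceuts" (len 9), cursors c1@2 c2@4, authorship 1.2......
Authorship (.=original, N=cursor N): 1 . 2 . . . . . .
Index 0: author = 1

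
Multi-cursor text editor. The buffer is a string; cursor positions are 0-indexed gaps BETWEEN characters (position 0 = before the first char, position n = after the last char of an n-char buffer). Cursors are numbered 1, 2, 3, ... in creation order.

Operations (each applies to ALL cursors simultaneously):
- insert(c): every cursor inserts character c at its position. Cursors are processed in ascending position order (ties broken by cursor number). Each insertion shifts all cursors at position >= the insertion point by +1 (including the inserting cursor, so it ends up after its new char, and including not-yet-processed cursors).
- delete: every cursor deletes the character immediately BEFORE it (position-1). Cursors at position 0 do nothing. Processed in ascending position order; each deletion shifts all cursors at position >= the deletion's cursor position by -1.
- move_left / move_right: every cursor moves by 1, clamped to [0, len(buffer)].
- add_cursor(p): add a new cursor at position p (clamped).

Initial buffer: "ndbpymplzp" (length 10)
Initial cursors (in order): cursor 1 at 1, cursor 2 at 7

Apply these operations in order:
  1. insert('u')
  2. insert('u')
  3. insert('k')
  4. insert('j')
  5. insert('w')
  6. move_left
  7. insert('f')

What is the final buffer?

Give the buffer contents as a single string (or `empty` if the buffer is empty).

Answer: nuukjfwdbpympuukjfwlzp

Derivation:
After op 1 (insert('u')): buffer="nudbpympulzp" (len 12), cursors c1@2 c2@9, authorship .1......2...
After op 2 (insert('u')): buffer="nuudbpympuulzp" (len 14), cursors c1@3 c2@11, authorship .11......22...
After op 3 (insert('k')): buffer="nuukdbpympuuklzp" (len 16), cursors c1@4 c2@13, authorship .111......222...
After op 4 (insert('j')): buffer="nuukjdbpympuukjlzp" (len 18), cursors c1@5 c2@15, authorship .1111......2222...
After op 5 (insert('w')): buffer="nuukjwdbpympuukjwlzp" (len 20), cursors c1@6 c2@17, authorship .11111......22222...
After op 6 (move_left): buffer="nuukjwdbpympuukjwlzp" (len 20), cursors c1@5 c2@16, authorship .11111......22222...
After op 7 (insert('f')): buffer="nuukjfwdbpympuukjfwlzp" (len 22), cursors c1@6 c2@18, authorship .111111......222222...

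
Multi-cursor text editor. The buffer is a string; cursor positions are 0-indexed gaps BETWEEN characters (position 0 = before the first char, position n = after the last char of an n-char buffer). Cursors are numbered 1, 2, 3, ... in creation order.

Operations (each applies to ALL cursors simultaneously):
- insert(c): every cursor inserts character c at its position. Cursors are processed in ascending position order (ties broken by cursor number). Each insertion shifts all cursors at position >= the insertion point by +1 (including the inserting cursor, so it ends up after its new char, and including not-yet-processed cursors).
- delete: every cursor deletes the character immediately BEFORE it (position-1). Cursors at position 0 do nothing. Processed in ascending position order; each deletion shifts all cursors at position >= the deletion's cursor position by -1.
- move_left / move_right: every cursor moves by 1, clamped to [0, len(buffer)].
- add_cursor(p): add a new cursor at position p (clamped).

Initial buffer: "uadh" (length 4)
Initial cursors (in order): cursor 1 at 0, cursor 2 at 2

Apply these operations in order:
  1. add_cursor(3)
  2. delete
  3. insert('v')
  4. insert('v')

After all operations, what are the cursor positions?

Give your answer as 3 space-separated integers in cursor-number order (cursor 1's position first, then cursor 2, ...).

Answer: 2 7 7

Derivation:
After op 1 (add_cursor(3)): buffer="uadh" (len 4), cursors c1@0 c2@2 c3@3, authorship ....
After op 2 (delete): buffer="uh" (len 2), cursors c1@0 c2@1 c3@1, authorship ..
After op 3 (insert('v')): buffer="vuvvh" (len 5), cursors c1@1 c2@4 c3@4, authorship 1.23.
After op 4 (insert('v')): buffer="vvuvvvvh" (len 8), cursors c1@2 c2@7 c3@7, authorship 11.2323.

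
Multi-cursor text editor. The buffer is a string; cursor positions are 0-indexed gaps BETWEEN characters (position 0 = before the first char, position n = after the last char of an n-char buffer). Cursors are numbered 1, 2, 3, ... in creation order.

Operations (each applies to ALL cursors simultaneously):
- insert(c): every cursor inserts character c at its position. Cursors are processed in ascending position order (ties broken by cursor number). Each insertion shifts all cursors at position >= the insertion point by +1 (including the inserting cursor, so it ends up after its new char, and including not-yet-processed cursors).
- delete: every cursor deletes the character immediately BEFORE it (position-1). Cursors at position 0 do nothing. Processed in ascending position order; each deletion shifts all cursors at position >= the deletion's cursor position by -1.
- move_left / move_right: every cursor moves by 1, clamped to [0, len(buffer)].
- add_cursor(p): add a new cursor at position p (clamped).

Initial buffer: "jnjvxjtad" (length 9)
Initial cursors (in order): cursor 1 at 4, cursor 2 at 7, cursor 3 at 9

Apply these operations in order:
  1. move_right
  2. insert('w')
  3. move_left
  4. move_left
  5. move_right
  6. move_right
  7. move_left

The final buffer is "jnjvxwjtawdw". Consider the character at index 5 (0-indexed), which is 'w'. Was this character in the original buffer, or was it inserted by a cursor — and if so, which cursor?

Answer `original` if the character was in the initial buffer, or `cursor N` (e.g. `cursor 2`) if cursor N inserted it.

Answer: cursor 1

Derivation:
After op 1 (move_right): buffer="jnjvxjtad" (len 9), cursors c1@5 c2@8 c3@9, authorship .........
After op 2 (insert('w')): buffer="jnjvxwjtawdw" (len 12), cursors c1@6 c2@10 c3@12, authorship .....1...2.3
After op 3 (move_left): buffer="jnjvxwjtawdw" (len 12), cursors c1@5 c2@9 c3@11, authorship .....1...2.3
After op 4 (move_left): buffer="jnjvxwjtawdw" (len 12), cursors c1@4 c2@8 c3@10, authorship .....1...2.3
After op 5 (move_right): buffer="jnjvxwjtawdw" (len 12), cursors c1@5 c2@9 c3@11, authorship .....1...2.3
After op 6 (move_right): buffer="jnjvxwjtawdw" (len 12), cursors c1@6 c2@10 c3@12, authorship .....1...2.3
After op 7 (move_left): buffer="jnjvxwjtawdw" (len 12), cursors c1@5 c2@9 c3@11, authorship .....1...2.3
Authorship (.=original, N=cursor N): . . . . . 1 . . . 2 . 3
Index 5: author = 1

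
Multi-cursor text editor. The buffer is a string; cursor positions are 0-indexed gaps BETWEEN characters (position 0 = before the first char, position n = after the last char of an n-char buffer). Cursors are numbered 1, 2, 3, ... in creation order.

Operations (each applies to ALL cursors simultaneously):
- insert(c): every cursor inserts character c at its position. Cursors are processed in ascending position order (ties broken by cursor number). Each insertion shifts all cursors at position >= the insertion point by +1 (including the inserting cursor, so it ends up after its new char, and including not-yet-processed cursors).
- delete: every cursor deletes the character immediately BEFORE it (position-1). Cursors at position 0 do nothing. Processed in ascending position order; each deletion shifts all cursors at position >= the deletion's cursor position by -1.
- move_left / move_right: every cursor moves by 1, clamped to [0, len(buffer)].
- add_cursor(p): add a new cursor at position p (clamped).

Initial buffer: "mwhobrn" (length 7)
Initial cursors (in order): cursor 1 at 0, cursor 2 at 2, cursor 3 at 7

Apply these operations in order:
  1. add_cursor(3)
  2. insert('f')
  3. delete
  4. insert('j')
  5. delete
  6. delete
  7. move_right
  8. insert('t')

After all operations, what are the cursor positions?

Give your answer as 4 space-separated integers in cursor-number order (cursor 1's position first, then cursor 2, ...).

Answer: 2 5 8 5

Derivation:
After op 1 (add_cursor(3)): buffer="mwhobrn" (len 7), cursors c1@0 c2@2 c4@3 c3@7, authorship .......
After op 2 (insert('f')): buffer="fmwfhfobrnf" (len 11), cursors c1@1 c2@4 c4@6 c3@11, authorship 1..2.4....3
After op 3 (delete): buffer="mwhobrn" (len 7), cursors c1@0 c2@2 c4@3 c3@7, authorship .......
After op 4 (insert('j')): buffer="jmwjhjobrnj" (len 11), cursors c1@1 c2@4 c4@6 c3@11, authorship 1..2.4....3
After op 5 (delete): buffer="mwhobrn" (len 7), cursors c1@0 c2@2 c4@3 c3@7, authorship .......
After op 6 (delete): buffer="mobr" (len 4), cursors c1@0 c2@1 c4@1 c3@4, authorship ....
After op 7 (move_right): buffer="mobr" (len 4), cursors c1@1 c2@2 c4@2 c3@4, authorship ....
After op 8 (insert('t')): buffer="mtottbrt" (len 8), cursors c1@2 c2@5 c4@5 c3@8, authorship .1.24..3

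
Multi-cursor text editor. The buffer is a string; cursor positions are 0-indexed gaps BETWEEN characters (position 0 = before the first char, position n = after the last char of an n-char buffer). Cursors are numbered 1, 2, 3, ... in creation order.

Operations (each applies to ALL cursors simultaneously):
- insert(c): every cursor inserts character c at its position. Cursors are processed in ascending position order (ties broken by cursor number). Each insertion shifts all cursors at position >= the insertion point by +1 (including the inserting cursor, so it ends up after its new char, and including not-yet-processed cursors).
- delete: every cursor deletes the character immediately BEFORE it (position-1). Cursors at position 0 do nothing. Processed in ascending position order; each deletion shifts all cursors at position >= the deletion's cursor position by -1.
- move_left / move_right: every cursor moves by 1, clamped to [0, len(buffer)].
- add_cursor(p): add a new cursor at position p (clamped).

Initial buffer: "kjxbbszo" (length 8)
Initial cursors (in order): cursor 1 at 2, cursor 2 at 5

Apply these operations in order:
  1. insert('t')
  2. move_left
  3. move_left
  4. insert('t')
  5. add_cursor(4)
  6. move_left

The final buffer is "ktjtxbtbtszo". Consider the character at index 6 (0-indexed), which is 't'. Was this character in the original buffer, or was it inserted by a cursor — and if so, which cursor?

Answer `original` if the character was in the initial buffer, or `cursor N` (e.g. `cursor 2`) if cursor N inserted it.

After op 1 (insert('t')): buffer="kjtxbbtszo" (len 10), cursors c1@3 c2@7, authorship ..1...2...
After op 2 (move_left): buffer="kjtxbbtszo" (len 10), cursors c1@2 c2@6, authorship ..1...2...
After op 3 (move_left): buffer="kjtxbbtszo" (len 10), cursors c1@1 c2@5, authorship ..1...2...
After op 4 (insert('t')): buffer="ktjtxbtbtszo" (len 12), cursors c1@2 c2@7, authorship .1.1..2.2...
After op 5 (add_cursor(4)): buffer="ktjtxbtbtszo" (len 12), cursors c1@2 c3@4 c2@7, authorship .1.1..2.2...
After op 6 (move_left): buffer="ktjtxbtbtszo" (len 12), cursors c1@1 c3@3 c2@6, authorship .1.1..2.2...
Authorship (.=original, N=cursor N): . 1 . 1 . . 2 . 2 . . .
Index 6: author = 2

Answer: cursor 2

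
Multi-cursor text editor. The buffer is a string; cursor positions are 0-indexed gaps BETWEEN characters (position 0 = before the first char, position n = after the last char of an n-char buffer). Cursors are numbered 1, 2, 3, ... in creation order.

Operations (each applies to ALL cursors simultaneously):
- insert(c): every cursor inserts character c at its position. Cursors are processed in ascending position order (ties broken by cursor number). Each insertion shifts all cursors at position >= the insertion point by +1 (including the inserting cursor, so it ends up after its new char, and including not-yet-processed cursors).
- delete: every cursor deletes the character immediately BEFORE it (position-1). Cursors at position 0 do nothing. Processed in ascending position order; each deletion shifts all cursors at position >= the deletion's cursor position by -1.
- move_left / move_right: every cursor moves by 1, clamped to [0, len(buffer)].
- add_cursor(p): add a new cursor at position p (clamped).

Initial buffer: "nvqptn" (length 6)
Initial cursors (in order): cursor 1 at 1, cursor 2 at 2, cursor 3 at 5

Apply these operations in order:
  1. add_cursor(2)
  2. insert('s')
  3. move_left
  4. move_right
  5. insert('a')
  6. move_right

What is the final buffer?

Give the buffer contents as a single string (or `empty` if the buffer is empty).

After op 1 (add_cursor(2)): buffer="nvqptn" (len 6), cursors c1@1 c2@2 c4@2 c3@5, authorship ......
After op 2 (insert('s')): buffer="nsvssqptsn" (len 10), cursors c1@2 c2@5 c4@5 c3@9, authorship .1.24...3.
After op 3 (move_left): buffer="nsvssqptsn" (len 10), cursors c1@1 c2@4 c4@4 c3@8, authorship .1.24...3.
After op 4 (move_right): buffer="nsvssqptsn" (len 10), cursors c1@2 c2@5 c4@5 c3@9, authorship .1.24...3.
After op 5 (insert('a')): buffer="nsavssaaqptsan" (len 14), cursors c1@3 c2@8 c4@8 c3@13, authorship .11.2424...33.
After op 6 (move_right): buffer="nsavssaaqptsan" (len 14), cursors c1@4 c2@9 c4@9 c3@14, authorship .11.2424...33.

Answer: nsavssaaqptsan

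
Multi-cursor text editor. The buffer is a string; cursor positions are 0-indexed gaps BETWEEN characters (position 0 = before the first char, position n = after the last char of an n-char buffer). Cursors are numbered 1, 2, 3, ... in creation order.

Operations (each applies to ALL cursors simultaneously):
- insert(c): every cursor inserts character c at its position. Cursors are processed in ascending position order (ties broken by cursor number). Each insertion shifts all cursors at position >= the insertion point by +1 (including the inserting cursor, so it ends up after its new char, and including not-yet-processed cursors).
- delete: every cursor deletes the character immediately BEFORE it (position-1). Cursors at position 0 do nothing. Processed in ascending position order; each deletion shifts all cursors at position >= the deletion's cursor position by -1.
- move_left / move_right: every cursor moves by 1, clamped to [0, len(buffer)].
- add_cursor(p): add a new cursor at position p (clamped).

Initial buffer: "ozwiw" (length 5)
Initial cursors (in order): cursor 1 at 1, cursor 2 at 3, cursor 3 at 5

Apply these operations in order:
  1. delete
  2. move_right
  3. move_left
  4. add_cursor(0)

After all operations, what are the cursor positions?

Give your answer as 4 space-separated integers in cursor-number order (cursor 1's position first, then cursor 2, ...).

After op 1 (delete): buffer="zi" (len 2), cursors c1@0 c2@1 c3@2, authorship ..
After op 2 (move_right): buffer="zi" (len 2), cursors c1@1 c2@2 c3@2, authorship ..
After op 3 (move_left): buffer="zi" (len 2), cursors c1@0 c2@1 c3@1, authorship ..
After op 4 (add_cursor(0)): buffer="zi" (len 2), cursors c1@0 c4@0 c2@1 c3@1, authorship ..

Answer: 0 1 1 0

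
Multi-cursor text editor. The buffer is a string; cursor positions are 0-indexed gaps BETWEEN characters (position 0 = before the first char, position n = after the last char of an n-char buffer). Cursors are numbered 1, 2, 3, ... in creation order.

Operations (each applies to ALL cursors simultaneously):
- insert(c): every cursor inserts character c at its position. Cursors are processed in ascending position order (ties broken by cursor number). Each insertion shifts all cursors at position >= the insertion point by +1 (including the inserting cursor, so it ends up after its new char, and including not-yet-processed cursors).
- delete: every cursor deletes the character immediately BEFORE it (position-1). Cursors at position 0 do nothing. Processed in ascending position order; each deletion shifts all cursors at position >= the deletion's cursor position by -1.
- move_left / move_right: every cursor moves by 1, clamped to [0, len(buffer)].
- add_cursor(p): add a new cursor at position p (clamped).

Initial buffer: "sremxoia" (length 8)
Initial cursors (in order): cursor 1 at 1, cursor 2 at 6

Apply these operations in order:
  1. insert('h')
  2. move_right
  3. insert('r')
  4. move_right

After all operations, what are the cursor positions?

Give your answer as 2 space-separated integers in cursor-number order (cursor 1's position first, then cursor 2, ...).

After op 1 (insert('h')): buffer="shremxohia" (len 10), cursors c1@2 c2@8, authorship .1.....2..
After op 2 (move_right): buffer="shremxohia" (len 10), cursors c1@3 c2@9, authorship .1.....2..
After op 3 (insert('r')): buffer="shrremxohira" (len 12), cursors c1@4 c2@11, authorship .1.1....2.2.
After op 4 (move_right): buffer="shrremxohira" (len 12), cursors c1@5 c2@12, authorship .1.1....2.2.

Answer: 5 12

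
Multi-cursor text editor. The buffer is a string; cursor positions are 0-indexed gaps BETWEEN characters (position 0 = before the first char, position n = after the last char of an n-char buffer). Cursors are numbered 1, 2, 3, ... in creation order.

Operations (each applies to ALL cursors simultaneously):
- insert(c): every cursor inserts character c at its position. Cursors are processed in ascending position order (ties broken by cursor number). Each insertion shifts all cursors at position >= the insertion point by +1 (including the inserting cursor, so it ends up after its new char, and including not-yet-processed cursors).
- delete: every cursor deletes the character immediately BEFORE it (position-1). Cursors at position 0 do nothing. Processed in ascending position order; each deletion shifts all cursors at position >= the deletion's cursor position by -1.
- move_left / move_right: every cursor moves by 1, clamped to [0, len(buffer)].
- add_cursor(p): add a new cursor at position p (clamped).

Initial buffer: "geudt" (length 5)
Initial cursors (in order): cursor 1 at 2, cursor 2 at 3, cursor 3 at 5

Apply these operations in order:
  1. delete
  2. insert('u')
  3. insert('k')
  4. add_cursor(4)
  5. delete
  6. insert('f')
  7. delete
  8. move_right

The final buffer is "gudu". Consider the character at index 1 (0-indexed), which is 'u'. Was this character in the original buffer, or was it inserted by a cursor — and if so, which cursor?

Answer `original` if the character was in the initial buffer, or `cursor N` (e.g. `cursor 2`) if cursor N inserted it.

After op 1 (delete): buffer="gd" (len 2), cursors c1@1 c2@1 c3@2, authorship ..
After op 2 (insert('u')): buffer="guudu" (len 5), cursors c1@3 c2@3 c3@5, authorship .12.3
After op 3 (insert('k')): buffer="guukkduk" (len 8), cursors c1@5 c2@5 c3@8, authorship .1212.33
After op 4 (add_cursor(4)): buffer="guukkduk" (len 8), cursors c4@4 c1@5 c2@5 c3@8, authorship .1212.33
After op 5 (delete): buffer="gudu" (len 4), cursors c1@2 c2@2 c4@2 c3@4, authorship .1.3
After op 6 (insert('f')): buffer="gufffduf" (len 8), cursors c1@5 c2@5 c4@5 c3@8, authorship .1124.33
After op 7 (delete): buffer="gudu" (len 4), cursors c1@2 c2@2 c4@2 c3@4, authorship .1.3
After op 8 (move_right): buffer="gudu" (len 4), cursors c1@3 c2@3 c4@3 c3@4, authorship .1.3
Authorship (.=original, N=cursor N): . 1 . 3
Index 1: author = 1

Answer: cursor 1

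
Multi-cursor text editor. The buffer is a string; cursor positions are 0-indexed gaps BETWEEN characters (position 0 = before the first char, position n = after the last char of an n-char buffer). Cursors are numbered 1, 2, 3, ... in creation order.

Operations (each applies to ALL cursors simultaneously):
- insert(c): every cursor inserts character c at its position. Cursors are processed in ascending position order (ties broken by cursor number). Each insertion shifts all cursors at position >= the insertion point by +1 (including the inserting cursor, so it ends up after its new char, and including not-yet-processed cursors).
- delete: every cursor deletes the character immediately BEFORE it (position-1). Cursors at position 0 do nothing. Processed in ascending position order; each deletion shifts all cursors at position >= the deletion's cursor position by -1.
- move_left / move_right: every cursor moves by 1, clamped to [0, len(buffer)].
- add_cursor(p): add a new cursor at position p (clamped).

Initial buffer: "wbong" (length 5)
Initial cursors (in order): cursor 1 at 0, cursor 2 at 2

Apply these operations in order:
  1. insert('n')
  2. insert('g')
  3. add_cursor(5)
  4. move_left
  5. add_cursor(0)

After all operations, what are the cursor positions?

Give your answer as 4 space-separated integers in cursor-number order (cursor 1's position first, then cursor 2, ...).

After op 1 (insert('n')): buffer="nwbnong" (len 7), cursors c1@1 c2@4, authorship 1..2...
After op 2 (insert('g')): buffer="ngwbngong" (len 9), cursors c1@2 c2@6, authorship 11..22...
After op 3 (add_cursor(5)): buffer="ngwbngong" (len 9), cursors c1@2 c3@5 c2@6, authorship 11..22...
After op 4 (move_left): buffer="ngwbngong" (len 9), cursors c1@1 c3@4 c2@5, authorship 11..22...
After op 5 (add_cursor(0)): buffer="ngwbngong" (len 9), cursors c4@0 c1@1 c3@4 c2@5, authorship 11..22...

Answer: 1 5 4 0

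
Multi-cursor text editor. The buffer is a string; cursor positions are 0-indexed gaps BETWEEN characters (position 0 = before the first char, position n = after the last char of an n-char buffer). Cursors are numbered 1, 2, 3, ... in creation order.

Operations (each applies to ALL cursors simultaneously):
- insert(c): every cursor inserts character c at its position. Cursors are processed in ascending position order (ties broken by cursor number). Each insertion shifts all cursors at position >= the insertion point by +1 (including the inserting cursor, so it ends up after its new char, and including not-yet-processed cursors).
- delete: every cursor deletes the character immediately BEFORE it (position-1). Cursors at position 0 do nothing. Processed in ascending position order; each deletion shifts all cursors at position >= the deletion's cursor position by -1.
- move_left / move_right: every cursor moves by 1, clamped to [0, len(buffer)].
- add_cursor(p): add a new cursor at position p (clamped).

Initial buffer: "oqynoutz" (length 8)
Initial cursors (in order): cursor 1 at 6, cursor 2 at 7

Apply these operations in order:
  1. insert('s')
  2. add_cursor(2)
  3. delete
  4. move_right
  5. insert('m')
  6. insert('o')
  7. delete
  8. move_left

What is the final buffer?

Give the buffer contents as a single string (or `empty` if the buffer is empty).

After op 1 (insert('s')): buffer="oqynoustsz" (len 10), cursors c1@7 c2@9, authorship ......1.2.
After op 2 (add_cursor(2)): buffer="oqynoustsz" (len 10), cursors c3@2 c1@7 c2@9, authorship ......1.2.
After op 3 (delete): buffer="oynoutz" (len 7), cursors c3@1 c1@5 c2@6, authorship .......
After op 4 (move_right): buffer="oynoutz" (len 7), cursors c3@2 c1@6 c2@7, authorship .......
After op 5 (insert('m')): buffer="oymnoutmzm" (len 10), cursors c3@3 c1@8 c2@10, authorship ..3....1.2
After op 6 (insert('o')): buffer="oymonoutmozmo" (len 13), cursors c3@4 c1@10 c2@13, authorship ..33....11.22
After op 7 (delete): buffer="oymnoutmzm" (len 10), cursors c3@3 c1@8 c2@10, authorship ..3....1.2
After op 8 (move_left): buffer="oymnoutmzm" (len 10), cursors c3@2 c1@7 c2@9, authorship ..3....1.2

Answer: oymnoutmzm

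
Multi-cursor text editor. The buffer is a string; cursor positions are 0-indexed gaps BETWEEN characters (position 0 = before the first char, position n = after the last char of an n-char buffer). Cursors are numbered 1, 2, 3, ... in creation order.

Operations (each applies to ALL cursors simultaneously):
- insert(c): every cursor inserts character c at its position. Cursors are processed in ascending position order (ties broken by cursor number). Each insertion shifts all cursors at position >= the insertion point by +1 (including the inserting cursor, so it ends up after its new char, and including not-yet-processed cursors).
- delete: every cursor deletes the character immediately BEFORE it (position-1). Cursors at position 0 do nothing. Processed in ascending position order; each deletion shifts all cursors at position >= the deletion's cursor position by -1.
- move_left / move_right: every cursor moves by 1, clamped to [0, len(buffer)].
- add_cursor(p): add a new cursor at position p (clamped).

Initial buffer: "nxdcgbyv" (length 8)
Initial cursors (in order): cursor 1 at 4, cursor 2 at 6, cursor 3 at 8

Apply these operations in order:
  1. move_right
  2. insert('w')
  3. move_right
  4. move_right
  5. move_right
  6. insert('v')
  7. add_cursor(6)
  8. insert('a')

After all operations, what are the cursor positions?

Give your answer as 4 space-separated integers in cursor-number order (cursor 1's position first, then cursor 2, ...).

Answer: 12 18 18 7

Derivation:
After op 1 (move_right): buffer="nxdcgbyv" (len 8), cursors c1@5 c2@7 c3@8, authorship ........
After op 2 (insert('w')): buffer="nxdcgwbywvw" (len 11), cursors c1@6 c2@9 c3@11, authorship .....1..2.3
After op 3 (move_right): buffer="nxdcgwbywvw" (len 11), cursors c1@7 c2@10 c3@11, authorship .....1..2.3
After op 4 (move_right): buffer="nxdcgwbywvw" (len 11), cursors c1@8 c2@11 c3@11, authorship .....1..2.3
After op 5 (move_right): buffer="nxdcgwbywvw" (len 11), cursors c1@9 c2@11 c3@11, authorship .....1..2.3
After op 6 (insert('v')): buffer="nxdcgwbywvvwvv" (len 14), cursors c1@10 c2@14 c3@14, authorship .....1..21.323
After op 7 (add_cursor(6)): buffer="nxdcgwbywvvwvv" (len 14), cursors c4@6 c1@10 c2@14 c3@14, authorship .....1..21.323
After op 8 (insert('a')): buffer="nxdcgwabywvavwvvaa" (len 18), cursors c4@7 c1@12 c2@18 c3@18, authorship .....14..211.32323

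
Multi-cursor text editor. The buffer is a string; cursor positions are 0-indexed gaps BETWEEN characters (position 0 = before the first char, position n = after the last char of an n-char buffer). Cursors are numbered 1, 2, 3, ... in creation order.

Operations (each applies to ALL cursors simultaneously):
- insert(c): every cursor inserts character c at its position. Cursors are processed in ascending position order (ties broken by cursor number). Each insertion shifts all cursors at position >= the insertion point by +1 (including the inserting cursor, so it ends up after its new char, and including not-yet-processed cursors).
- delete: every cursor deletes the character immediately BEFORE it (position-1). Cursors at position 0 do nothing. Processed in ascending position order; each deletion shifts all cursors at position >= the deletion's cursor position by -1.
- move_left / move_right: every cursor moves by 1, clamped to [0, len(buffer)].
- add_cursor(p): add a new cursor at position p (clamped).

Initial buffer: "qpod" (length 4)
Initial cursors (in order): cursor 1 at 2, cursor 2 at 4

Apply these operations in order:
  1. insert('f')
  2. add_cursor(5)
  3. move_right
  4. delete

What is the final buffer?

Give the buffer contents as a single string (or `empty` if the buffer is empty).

Answer: qpf

Derivation:
After op 1 (insert('f')): buffer="qpfodf" (len 6), cursors c1@3 c2@6, authorship ..1..2
After op 2 (add_cursor(5)): buffer="qpfodf" (len 6), cursors c1@3 c3@5 c2@6, authorship ..1..2
After op 3 (move_right): buffer="qpfodf" (len 6), cursors c1@4 c2@6 c3@6, authorship ..1..2
After op 4 (delete): buffer="qpf" (len 3), cursors c1@3 c2@3 c3@3, authorship ..1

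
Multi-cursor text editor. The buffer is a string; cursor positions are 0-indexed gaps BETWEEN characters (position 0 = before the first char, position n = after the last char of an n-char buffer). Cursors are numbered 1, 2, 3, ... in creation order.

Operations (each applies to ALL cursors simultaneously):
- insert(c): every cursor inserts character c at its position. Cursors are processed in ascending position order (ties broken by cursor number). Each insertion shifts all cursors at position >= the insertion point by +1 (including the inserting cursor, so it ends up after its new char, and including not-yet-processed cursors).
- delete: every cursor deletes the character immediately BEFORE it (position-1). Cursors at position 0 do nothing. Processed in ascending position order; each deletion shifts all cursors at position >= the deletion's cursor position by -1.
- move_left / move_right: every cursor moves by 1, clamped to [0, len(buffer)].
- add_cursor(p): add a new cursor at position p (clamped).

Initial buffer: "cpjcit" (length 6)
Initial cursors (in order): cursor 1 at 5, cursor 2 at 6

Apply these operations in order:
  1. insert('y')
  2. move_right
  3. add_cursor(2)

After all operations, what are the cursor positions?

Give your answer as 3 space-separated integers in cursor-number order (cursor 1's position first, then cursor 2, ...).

After op 1 (insert('y')): buffer="cpjciyty" (len 8), cursors c1@6 c2@8, authorship .....1.2
After op 2 (move_right): buffer="cpjciyty" (len 8), cursors c1@7 c2@8, authorship .....1.2
After op 3 (add_cursor(2)): buffer="cpjciyty" (len 8), cursors c3@2 c1@7 c2@8, authorship .....1.2

Answer: 7 8 2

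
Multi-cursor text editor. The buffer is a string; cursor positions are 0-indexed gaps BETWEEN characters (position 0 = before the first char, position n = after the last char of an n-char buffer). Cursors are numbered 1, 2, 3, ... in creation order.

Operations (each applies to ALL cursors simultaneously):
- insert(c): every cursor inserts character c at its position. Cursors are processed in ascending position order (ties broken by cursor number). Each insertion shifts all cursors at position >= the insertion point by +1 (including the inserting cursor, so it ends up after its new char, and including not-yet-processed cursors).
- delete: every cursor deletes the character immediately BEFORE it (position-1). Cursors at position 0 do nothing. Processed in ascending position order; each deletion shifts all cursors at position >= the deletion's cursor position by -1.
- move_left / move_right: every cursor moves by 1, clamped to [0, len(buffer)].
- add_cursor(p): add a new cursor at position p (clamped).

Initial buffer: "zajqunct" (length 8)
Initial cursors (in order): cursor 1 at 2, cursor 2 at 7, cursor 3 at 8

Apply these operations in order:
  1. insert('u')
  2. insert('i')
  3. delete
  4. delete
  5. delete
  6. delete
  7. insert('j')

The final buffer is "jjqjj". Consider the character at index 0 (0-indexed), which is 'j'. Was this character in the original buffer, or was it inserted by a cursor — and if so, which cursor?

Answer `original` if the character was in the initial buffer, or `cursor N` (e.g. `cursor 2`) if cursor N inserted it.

Answer: cursor 1

Derivation:
After op 1 (insert('u')): buffer="zaujquncutu" (len 11), cursors c1@3 c2@9 c3@11, authorship ..1.....2.3
After op 2 (insert('i')): buffer="zauijquncuitui" (len 14), cursors c1@4 c2@11 c3@14, authorship ..11.....22.33
After op 3 (delete): buffer="zaujquncutu" (len 11), cursors c1@3 c2@9 c3@11, authorship ..1.....2.3
After op 4 (delete): buffer="zajqunct" (len 8), cursors c1@2 c2@7 c3@8, authorship ........
After op 5 (delete): buffer="zjqun" (len 5), cursors c1@1 c2@5 c3@5, authorship .....
After op 6 (delete): buffer="jq" (len 2), cursors c1@0 c2@2 c3@2, authorship ..
After op 7 (insert('j')): buffer="jjqjj" (len 5), cursors c1@1 c2@5 c3@5, authorship 1..23
Authorship (.=original, N=cursor N): 1 . . 2 3
Index 0: author = 1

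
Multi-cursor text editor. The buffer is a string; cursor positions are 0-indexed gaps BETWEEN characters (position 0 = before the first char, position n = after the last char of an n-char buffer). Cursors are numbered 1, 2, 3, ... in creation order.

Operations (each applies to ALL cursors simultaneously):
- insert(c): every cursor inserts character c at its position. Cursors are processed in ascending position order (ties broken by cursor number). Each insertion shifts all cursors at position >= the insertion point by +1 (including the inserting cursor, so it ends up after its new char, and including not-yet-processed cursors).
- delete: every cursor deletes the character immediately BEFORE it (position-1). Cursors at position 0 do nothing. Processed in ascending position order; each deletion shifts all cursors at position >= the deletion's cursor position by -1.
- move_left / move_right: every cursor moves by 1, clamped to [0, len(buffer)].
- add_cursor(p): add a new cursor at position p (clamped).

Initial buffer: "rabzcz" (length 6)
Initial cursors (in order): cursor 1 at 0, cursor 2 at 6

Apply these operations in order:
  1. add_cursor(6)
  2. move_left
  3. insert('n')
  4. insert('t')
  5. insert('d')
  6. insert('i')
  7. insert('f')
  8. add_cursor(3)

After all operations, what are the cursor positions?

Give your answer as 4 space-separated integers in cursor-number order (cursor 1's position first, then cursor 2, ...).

Answer: 5 20 20 3

Derivation:
After op 1 (add_cursor(6)): buffer="rabzcz" (len 6), cursors c1@0 c2@6 c3@6, authorship ......
After op 2 (move_left): buffer="rabzcz" (len 6), cursors c1@0 c2@5 c3@5, authorship ......
After op 3 (insert('n')): buffer="nrabzcnnz" (len 9), cursors c1@1 c2@8 c3@8, authorship 1.....23.
After op 4 (insert('t')): buffer="ntrabzcnnttz" (len 12), cursors c1@2 c2@11 c3@11, authorship 11.....2323.
After op 5 (insert('d')): buffer="ntdrabzcnnttddz" (len 15), cursors c1@3 c2@14 c3@14, authorship 111.....232323.
After op 6 (insert('i')): buffer="ntdirabzcnnttddiiz" (len 18), cursors c1@4 c2@17 c3@17, authorship 1111.....23232323.
After op 7 (insert('f')): buffer="ntdifrabzcnnttddiiffz" (len 21), cursors c1@5 c2@20 c3@20, authorship 11111.....2323232323.
After op 8 (add_cursor(3)): buffer="ntdifrabzcnnttddiiffz" (len 21), cursors c4@3 c1@5 c2@20 c3@20, authorship 11111.....2323232323.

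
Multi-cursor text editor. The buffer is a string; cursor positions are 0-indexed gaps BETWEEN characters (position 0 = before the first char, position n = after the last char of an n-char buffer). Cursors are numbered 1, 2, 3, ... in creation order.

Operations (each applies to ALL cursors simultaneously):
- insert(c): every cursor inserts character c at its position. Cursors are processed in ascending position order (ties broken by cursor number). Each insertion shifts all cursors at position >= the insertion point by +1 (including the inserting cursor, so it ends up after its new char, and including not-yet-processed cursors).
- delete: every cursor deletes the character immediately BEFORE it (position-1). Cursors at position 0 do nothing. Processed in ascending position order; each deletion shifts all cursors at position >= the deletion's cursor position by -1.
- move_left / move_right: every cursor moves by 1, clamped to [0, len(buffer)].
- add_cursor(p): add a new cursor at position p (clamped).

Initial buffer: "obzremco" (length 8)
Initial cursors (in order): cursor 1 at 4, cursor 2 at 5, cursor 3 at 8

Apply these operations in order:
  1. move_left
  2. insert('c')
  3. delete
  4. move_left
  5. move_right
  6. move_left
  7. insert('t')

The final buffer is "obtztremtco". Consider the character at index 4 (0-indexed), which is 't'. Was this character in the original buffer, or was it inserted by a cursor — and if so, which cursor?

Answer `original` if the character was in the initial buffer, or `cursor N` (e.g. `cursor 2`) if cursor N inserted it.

After op 1 (move_left): buffer="obzremco" (len 8), cursors c1@3 c2@4 c3@7, authorship ........
After op 2 (insert('c')): buffer="obzcrcemcco" (len 11), cursors c1@4 c2@6 c3@10, authorship ...1.2...3.
After op 3 (delete): buffer="obzremco" (len 8), cursors c1@3 c2@4 c3@7, authorship ........
After op 4 (move_left): buffer="obzremco" (len 8), cursors c1@2 c2@3 c3@6, authorship ........
After op 5 (move_right): buffer="obzremco" (len 8), cursors c1@3 c2@4 c3@7, authorship ........
After op 6 (move_left): buffer="obzremco" (len 8), cursors c1@2 c2@3 c3@6, authorship ........
After op 7 (insert('t')): buffer="obtztremtco" (len 11), cursors c1@3 c2@5 c3@9, authorship ..1.2...3..
Authorship (.=original, N=cursor N): . . 1 . 2 . . . 3 . .
Index 4: author = 2

Answer: cursor 2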